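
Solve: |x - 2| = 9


An absolute value equation |expr| = 9 gives two cases:
Case 1: x - 2 = 9
  x = 11, so x = 11
Case 2: x - 2 = -9
  x = -7, so x = -7

x = -7, x = 11


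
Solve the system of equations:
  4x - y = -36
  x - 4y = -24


Using Cramer's rule:
Determinant D = (4)(-4) - (1)(-1) = -16 + 1 = -15
Dx = (-36)(-4) - (-24)(-1) = 144 - 24 = 120
Dy = (4)(-24) - (1)(-36) = -96 + 36 = -60
x = Dx/D = 120/-15 = -8
y = Dy/D = -60/-15 = 4

x = -8, y = 4


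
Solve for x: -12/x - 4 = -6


Subtract -4 from both sides: -12/x = -2
Multiply both sides by x: -12 = -2 * x
Divide by -2: x = 6

x = 6


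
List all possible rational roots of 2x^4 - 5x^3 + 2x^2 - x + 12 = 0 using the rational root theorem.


Rational root theorem: possible roots are ±p/q where:
  p divides the constant term (12): p ∈ {1, 2, 3, 4, 6, 12}
  q divides the leading coefficient (2): q ∈ {1, 2}

All possible rational roots: -12, -6, -4, -3, -2, -3/2, -1, -1/2, 1/2, 1, 3/2, 2, 3, 4, 6, 12

-12, -6, -4, -3, -2, -3/2, -1, -1/2, 1/2, 1, 3/2, 2, 3, 4, 6, 12


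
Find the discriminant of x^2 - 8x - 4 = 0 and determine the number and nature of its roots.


For ax^2 + bx + c = 0, discriminant D = b^2 - 4ac
Here a = 1, b = -8, c = -4
D = (-8)^2 - 4(1)(-4) = 64 + 16 = 80

D = 80 > 0 but not a perfect square
The equation has 2 distinct real irrational roots.

Discriminant = 80, 2 distinct real irrational roots


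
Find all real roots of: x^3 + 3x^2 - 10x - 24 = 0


Let p(x) = x^3 + 3x^2 - 10x - 24. By the rational root theorem (leading coefficient 1), any rational root is an integer divisor of 24: try ±1, ±2, ... in turn.
Test x = 1: value = -30 ≠ 0.
Test x = -1: value = -12 ≠ 0.
Test x = 2: value = -24 ≠ 0.
Test x = -2: value = 0 ✓, so (x + 2) is a factor.
Synthetic division by (x + 2): bring down 1; 1(-2) + 3 = 1; 1(-2) - 10 = -12; (-12)(-2) - 24 = 0 → quotient x^2 + x - 12, remainder 0.
Solve the quadratic x^2 + x - 12 = 0: discriminant = 1^2 - 4(1)(-12) = 1 + 48 = 49.
sqrt(49) = 7, so x = (-1 ± 7)/2: x = 3 or x = -4.

x = -4, x = -2, x = 3


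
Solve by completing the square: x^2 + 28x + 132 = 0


Start: x^2 + 28x + 132 = 0
Move constant: x^2 + 28x = -132
Half of 28 is 14, squared is 196
Add 196 to both sides: x^2 + 28x + 196 = 64
(x + 14)^2 = 64
x + 14 = ±8
x = -14 + 8 = -6 or x = -14 - 8 = -22

x = -22, x = -6


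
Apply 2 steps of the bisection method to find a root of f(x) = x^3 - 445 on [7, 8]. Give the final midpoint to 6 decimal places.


f(x) = x^3 - 445
f(7) = -102 < 0
f(8) = 67 > 0

Step 1: midpoint = (7.000000 + 8.000000)/2 = 7.500000
  f(7.500000) = -23.125000
  f(mid) < 0, so root is in [7.500000, 8.000000]

Step 2: midpoint = (7.500000 + 8.000000)/2 = 7.750000
  f(7.750000) = 20.484375
  f(mid) > 0, so root is in [7.500000, 7.750000]

midpoint = 7.750000


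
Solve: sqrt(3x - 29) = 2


Square both sides: 3x - 29 = 2^2 = 4
3x = 4 + 29 = 33
x = 11
Check: sqrt(3*11 - 29) = sqrt(4) = 2 ✓

x = 11


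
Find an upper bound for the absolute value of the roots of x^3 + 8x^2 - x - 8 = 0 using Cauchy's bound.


Cauchy's bound: all roots r satisfy |r| <= 1 + max(|a_i/a_n|) for i = 0,...,n-1
where a_n is the leading coefficient.

Coefficients: [1, 8, -1, -8]
Leading coefficient a_n = 1
Ratios |a_i/a_n|: 8, 1, 8
Maximum ratio: 8
Cauchy's bound: |r| <= 1 + 8 = 9

Upper bound = 9


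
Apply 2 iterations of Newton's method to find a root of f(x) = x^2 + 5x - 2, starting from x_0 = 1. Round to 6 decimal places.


Newton's method: x_(n+1) = x_n - f(x_n)/f'(x_n)
f(x) = x^2 + 5x - 2
f'(x) = 2x + 5

Iteration 1:
  f(1.000000) = 4.000000
  f'(1.000000) = 7.000000
  x_1 = 1.000000 - (4.000000)/(7.000000) = 0.428571

Iteration 2:
  f(0.428571) = 0.326531
  f'(0.428571) = 5.857143
  x_2 = 0.428571 - (0.326531)/(5.857143) = 0.372822

x_2 = 0.372822


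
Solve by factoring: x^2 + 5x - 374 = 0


We need two numbers that multiply to -374 and add to 5.
Those numbers are 22 and -17 (since 22 * (-17) = -374 and 22 + (-17) = 5).
So x^2 + 5x - 374 = (x + 22)(x - 17) = 0
Setting each factor to zero: x = -22 or x = 17

x = -22, x = 17


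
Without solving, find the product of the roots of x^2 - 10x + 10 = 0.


By Vieta's formulas for ax^2 + bx + c = 0:
  Sum of roots = -b/a
  Product of roots = c/a

Here a = 1, b = -10, c = 10
Sum = -(-10)/1 = 10
Product = 10/1 = 10

Product = 10


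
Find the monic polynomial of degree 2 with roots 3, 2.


A monic polynomial with roots 3, 2 is:
p(x) = (x - 3)(x - 2)
After multiplying by (x - 3): x - 3
After multiplying by (x - 2): x^2 - 5x + 6

x^2 - 5x + 6


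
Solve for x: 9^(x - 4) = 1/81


Express both sides with the same base.
1/81 = 9^(-2)
Since the bases match, equate exponents: x - 4 = -2
So x = -2 - (-4) = 2

x = 2


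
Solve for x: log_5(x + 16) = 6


Convert to exponential form: x + 16 = 5^6 = 15625
x = 15625 - 16 = 15609
Check: log_5(15609 + 16) = log_5(15625) = log_5(15625) = 6 ✓

x = 15609


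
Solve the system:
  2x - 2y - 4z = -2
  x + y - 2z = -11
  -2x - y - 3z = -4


Using Cramer's rule. Expand each determinant along the first row.
D  = 2*[1*(-3) - (-2)*(-1)] - (-2)*[1*(-3) - (-2)*(-2)] + (-4)*[1*(-1) - 1*(-2)]
  = 2*(-5) - (-2)*(-7) + (-4)*(1) = -28
Dx = (-2)*[1*(-3) - (-2)*(-1)] - (-2)*[(-11)*(-3) - (-2)*(-4)] + (-4)*[(-11)*(-1) - 1*(-4)]
  = (-2)*(-5) - (-2)*(25) + (-4)*(15) = 0
Dy = 2*[(-11)*(-3) - (-2)*(-4)] - (-2)*[1*(-3) - (-2)*(-2)] + (-4)*[1*(-4) - (-11)*(-2)]
  = 2*(25) - (-2)*(-7) + (-4)*(-26) = 140
Dz = 2*[1*(-4) - (-11)*(-1)] - (-2)*[1*(-4) - (-11)*(-2)] + (-2)*[1*(-1) - 1*(-2)]
  = 2*(-15) - (-2)*(-26) + (-2)*(1) = -84
x = Dx/D = 0/-28 = 0, y = Dy/D = 140/-28 = -5, z = Dz/D = -84/-28 = 3
Check eq1: (2)(0) + (-2)(-5) + (-4)(3) = -2 = -2 ✓
Check eq2: (1)(0) + (1)(-5) + (-2)(3) = -11 = -11 ✓
Check eq3: (-2)(0) + (-1)(-5) + (-3)(3) = -4 = -4 ✓

x = 0, y = -5, z = 3


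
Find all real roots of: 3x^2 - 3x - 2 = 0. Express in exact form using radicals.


Using the quadratic formula: x = (-b ± sqrt(b^2 - 4ac)) / (2a)
Here a = 3, b = -3, c = -2
Discriminant = b^2 - 4ac = (-3)^2 - 4(3)(-2) = 9 + 24 = 33
Since discriminant = 33 > 0, there are two real roots.
x = (3 ± sqrt(33)) / 6
Numerically: x ≈ 1.4574 or x ≈ -0.4574

x = (3 + sqrt(33)) / 6 or x = (3 - sqrt(33)) / 6


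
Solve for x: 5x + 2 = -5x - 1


Starting with: 5x + 2 = -5x - 1
Move all x terms to left: (5 + 5)x = -1 - 2
Simplify: 10x = -3
Divide both sides by 10: x = -3/10

x = -3/10


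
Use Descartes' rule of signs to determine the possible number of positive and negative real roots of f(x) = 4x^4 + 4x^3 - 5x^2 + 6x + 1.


Descartes' rule of signs:

For positive roots, count sign changes in f(x) = 4x^4 + 4x^3 - 5x^2 + 6x + 1:
Signs of coefficients: +, +, -, +, +
Number of sign changes: 2
Possible positive real roots: 2, 0

For negative roots, examine f(-x) = 4x^4 - 4x^3 - 5x^2 - 6x + 1:
Signs of coefficients: +, -, -, -, +
Number of sign changes: 2
Possible negative real roots: 2, 0

Positive roots: 2 or 0; Negative roots: 2 or 0


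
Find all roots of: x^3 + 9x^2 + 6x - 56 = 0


Let p(x) = x^3 + 9x^2 + 6x - 56. By the rational root theorem (leading coefficient 1), any rational root is an integer divisor of 56: try ±1, ±2, ... in turn.
Test x = 1: value = -40 ≠ 0.
Test x = -1: value = -54 ≠ 0.
Test x = 2: value = 0 ✓, so (x - 2) is a factor.
Synthetic division by (x - 2): bring down 1; 1(2) + 9 = 11; 11(2) + 6 = 28; 28(2) - 56 = 0 → quotient x^2 + 11x + 28, remainder 0.
Solve the quadratic x^2 + 11x + 28 = 0: discriminant = 11^2 - 4(1)(28) = 121 - 112 = 9.
sqrt(9) = 3, so x = (-11 ± 3)/2: x = -4 or x = -7.
Collecting all roots found:

x = -7, x = -4, x = 2


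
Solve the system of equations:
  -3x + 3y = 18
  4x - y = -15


Using Cramer's rule:
Determinant D = (-3)(-1) - (4)(3) = 3 - 12 = -9
Dx = (18)(-1) - (-15)(3) = -18 + 45 = 27
Dy = (-3)(-15) - (4)(18) = 45 - 72 = -27
x = Dx/D = 27/-9 = -3
y = Dy/D = -27/-9 = 3

x = -3, y = 3


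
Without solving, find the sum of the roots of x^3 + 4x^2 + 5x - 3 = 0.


By Vieta's formulas for x^3 + bx^2 + cx + d = 0:
  r1 + r2 + r3 = -b/a = -4
  r1*r2 + r1*r3 + r2*r3 = c/a = 5
  r1*r2*r3 = -d/a = 3


Sum = -4


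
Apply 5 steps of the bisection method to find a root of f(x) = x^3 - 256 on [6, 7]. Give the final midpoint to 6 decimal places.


f(x) = x^3 - 256
f(6) = -40 < 0
f(7) = 87 > 0

Step 1: midpoint = (6.000000 + 7.000000)/2 = 6.500000
  f(6.500000) = 18.625000
  f(mid) > 0, so root is in [6.000000, 6.500000]

Step 2: midpoint = (6.000000 + 6.500000)/2 = 6.250000
  f(6.250000) = -11.859375
  f(mid) < 0, so root is in [6.250000, 6.500000]

Step 3: midpoint = (6.250000 + 6.500000)/2 = 6.375000
  f(6.375000) = 3.083984
  f(mid) > 0, so root is in [6.250000, 6.375000]

Step 4: midpoint = (6.250000 + 6.375000)/2 = 6.312500
  f(6.312500) = -4.461670
  f(mid) < 0, so root is in [6.312500, 6.375000]

Step 5: midpoint = (6.312500 + 6.375000)/2 = 6.343750
  f(6.343750) = -0.707428
  f(mid) < 0, so root is in [6.343750, 6.375000]

midpoint = 6.343750


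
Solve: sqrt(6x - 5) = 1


Square both sides: 6x - 5 = 1^2 = 1
6x = 1 + 5 = 6
x = 1
Check: sqrt(6*1 - 5) = sqrt(1) = 1 ✓

x = 1


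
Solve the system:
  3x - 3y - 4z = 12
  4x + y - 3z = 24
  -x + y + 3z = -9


Using Cramer's rule. Expand each determinant along the first row.
D  = 3*[1*3 - (-3)*1] - (-3)*[4*3 - (-3)*(-1)] + (-4)*[4*1 - 1*(-1)]
  = 3*(6) - (-3)*(9) + (-4)*(5) = 25
Dx = 12*[1*3 - (-3)*1] - (-3)*[24*3 - (-3)*(-9)] + (-4)*[24*1 - 1*(-9)]
  = 12*(6) - (-3)*(45) + (-4)*(33) = 75
Dy = 3*[24*3 - (-3)*(-9)] - 12*[4*3 - (-3)*(-1)] + (-4)*[4*(-9) - 24*(-1)]
  = 3*(45) - 12*(9) + (-4)*(-12) = 75
Dz = 3*[1*(-9) - 24*1] - (-3)*[4*(-9) - 24*(-1)] + 12*[4*1 - 1*(-1)]
  = 3*(-33) - (-3)*(-12) + 12*(5) = -75
x = Dx/D = 75/25 = 3, y = Dy/D = 75/25 = 3, z = Dz/D = -75/25 = -3
Check eq1: (3)(3) + (-3)(3) + (-4)(-3) = 12 = 12 ✓
Check eq2: (4)(3) + (1)(3) + (-3)(-3) = 24 = 24 ✓
Check eq3: (-1)(3) + (1)(3) + (3)(-3) = -9 = -9 ✓

x = 3, y = 3, z = -3


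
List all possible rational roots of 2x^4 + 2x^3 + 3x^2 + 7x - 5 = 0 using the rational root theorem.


Rational root theorem: possible roots are ±p/q where:
  p divides the constant term (-5): p ∈ {1, 5}
  q divides the leading coefficient (2): q ∈ {1, 2}

All possible rational roots: -5, -5/2, -1, -1/2, 1/2, 1, 5/2, 5

-5, -5/2, -1, -1/2, 1/2, 1, 5/2, 5


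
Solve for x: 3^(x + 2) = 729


Express both sides with the same base.
729 = 3^6
Since the bases match, equate exponents: x + 2 = 6
So x = 6 - (2) = 4

x = 4


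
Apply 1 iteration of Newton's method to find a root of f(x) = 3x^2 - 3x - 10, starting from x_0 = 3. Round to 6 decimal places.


Newton's method: x_(n+1) = x_n - f(x_n)/f'(x_n)
f(x) = 3x^2 - 3x - 10
f'(x) = 6x - 3

Iteration 1:
  f(3.000000) = 8.000000
  f'(3.000000) = 15.000000
  x_1 = 3.000000 - (8.000000)/(15.000000) = 2.466667

x_1 = 2.466667


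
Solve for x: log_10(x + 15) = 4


Convert to exponential form: x + 15 = 10^4 = 10000
x = 10000 - 15 = 9985
Check: log_10(9985 + 15) = log_10(10000) = log_10(10000) = 4 ✓

x = 9985


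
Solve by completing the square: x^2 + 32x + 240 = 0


Start: x^2 + 32x + 240 = 0
Move constant: x^2 + 32x = -240
Half of 32 is 16, squared is 256
Add 256 to both sides: x^2 + 32x + 256 = 16
(x + 16)^2 = 16
x + 16 = ±4
x = -16 + 4 = -12 or x = -16 - 4 = -20

x = -20, x = -12


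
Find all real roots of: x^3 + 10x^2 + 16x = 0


The constant term is 0, so x = 0 is a root. Factor out x:
  x(x^2 + 10x + 16) = 0
Solve the quadratic x^2 + 10x + 16 = 0: discriminant = 10^2 - 4(1)(16) = 100 - 64 = 36.
sqrt(36) = 6, so x = (-10 ± 6)/2: x = -2 or x = -8.

x = -8, x = -2, x = 0


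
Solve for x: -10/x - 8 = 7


Subtract -8 from both sides: -10/x = 15
Multiply both sides by x: -10 = 15 * x
Divide by 15: x = -2/3

x = -2/3


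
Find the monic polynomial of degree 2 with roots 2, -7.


A monic polynomial with roots 2, -7 is:
p(x) = (x - 2)(x + 7)
After multiplying by (x - 2): x - 2
After multiplying by (x + 7): x^2 + 5x - 14

x^2 + 5x - 14


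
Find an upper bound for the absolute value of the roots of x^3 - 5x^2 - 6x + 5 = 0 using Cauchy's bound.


Cauchy's bound: all roots r satisfy |r| <= 1 + max(|a_i/a_n|) for i = 0,...,n-1
where a_n is the leading coefficient.

Coefficients: [1, -5, -6, 5]
Leading coefficient a_n = 1
Ratios |a_i/a_n|: 5, 6, 5
Maximum ratio: 6
Cauchy's bound: |r| <= 1 + 6 = 7

Upper bound = 7


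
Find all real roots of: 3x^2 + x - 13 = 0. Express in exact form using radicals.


Using the quadratic formula: x = (-b ± sqrt(b^2 - 4ac)) / (2a)
Here a = 3, b = 1, c = -13
Discriminant = b^2 - 4ac = 1^2 - 4(3)(-13) = 1 + 156 = 157
Since discriminant = 157 > 0, there are two real roots.
x = (-1 ± sqrt(157)) / 6
Numerically: x ≈ 1.9217 or x ≈ -2.2550

x = (-1 + sqrt(157)) / 6 or x = (-1 - sqrt(157)) / 6


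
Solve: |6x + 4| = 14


An absolute value equation |expr| = 14 gives two cases:
Case 1: 6x + 4 = 14
  6x = 10, so x = 5/3
Case 2: 6x + 4 = -14
  6x = -18, so x = -3

x = -3, x = 5/3


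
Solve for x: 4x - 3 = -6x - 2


Starting with: 4x - 3 = -6x - 2
Move all x terms to left: (4 + 6)x = -2 + 3
Simplify: 10x = 1
Divide both sides by 10: x = 1/10

x = 1/10


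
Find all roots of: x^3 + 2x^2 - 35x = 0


The constant term is 0, so x = 0 is a root. Factor out x:
  x^2 + 2x - 35 = 0
Solve the quadratic x^2 + 2x - 35 = 0: discriminant = 2^2 - 4(1)(-35) = 4 + 140 = 144.
sqrt(144) = 12, so x = (-2 ± 12)/2: x = 5 or x = -7.
Collecting all roots found:

x = -7, x = 0, x = 5


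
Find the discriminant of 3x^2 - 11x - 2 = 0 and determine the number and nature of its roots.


For ax^2 + bx + c = 0, discriminant D = b^2 - 4ac
Here a = 3, b = -11, c = -2
D = (-11)^2 - 4(3)(-2) = 121 + 24 = 145

D = 145 > 0 but not a perfect square
The equation has 2 distinct real irrational roots.

Discriminant = 145, 2 distinct real irrational roots


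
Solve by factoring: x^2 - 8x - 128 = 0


We need two numbers that multiply to -128 and add to -8.
Those numbers are 8 and -16 (since 8 * (-16) = -128 and 8 + (-16) = -8).
So x^2 - 8x - 128 = (x + 8)(x - 16) = 0
Setting each factor to zero: x = -8 or x = 16

x = -8, x = 16


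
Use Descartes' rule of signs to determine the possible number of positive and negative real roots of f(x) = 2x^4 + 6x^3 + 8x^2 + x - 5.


Descartes' rule of signs:

For positive roots, count sign changes in f(x) = 2x^4 + 6x^3 + 8x^2 + x - 5:
Signs of coefficients: +, +, +, +, -
Number of sign changes: 1
Possible positive real roots: 1

For negative roots, examine f(-x) = 2x^4 - 6x^3 + 8x^2 - x - 5:
Signs of coefficients: +, -, +, -, -
Number of sign changes: 3
Possible negative real roots: 3, 1

Positive roots: 1; Negative roots: 3 or 1


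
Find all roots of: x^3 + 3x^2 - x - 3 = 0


Let p(x) = x^3 + 3x^2 - x - 3. By the rational root theorem (leading coefficient 1), any rational root is an integer divisor of 3: try ±1, ±2, ... in turn.
Test x = 1: value = 0 ✓, so (x - 1) is a factor.
Synthetic division by (x - 1): bring down 1; 1(1) + 3 = 4; 4(1) - 1 = 3; 3(1) - 3 = 0 → quotient x^2 + 4x + 3, remainder 0.
Solve the quadratic x^2 + 4x + 3 = 0: discriminant = 4^2 - 4(1)(3) = 16 - 12 = 4.
sqrt(4) = 2, so x = (-4 ± 2)/2: x = -1 or x = -3.
Collecting all roots found:

x = -3, x = -1, x = 1


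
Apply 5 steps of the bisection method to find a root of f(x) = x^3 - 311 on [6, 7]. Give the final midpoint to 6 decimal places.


f(x) = x^3 - 311
f(6) = -95 < 0
f(7) = 32 > 0

Step 1: midpoint = (6.000000 + 7.000000)/2 = 6.500000
  f(6.500000) = -36.375000
  f(mid) < 0, so root is in [6.500000, 7.000000]

Step 2: midpoint = (6.500000 + 7.000000)/2 = 6.750000
  f(6.750000) = -3.453125
  f(mid) < 0, so root is in [6.750000, 7.000000]

Step 3: midpoint = (6.750000 + 7.000000)/2 = 6.875000
  f(6.875000) = 13.951172
  f(mid) > 0, so root is in [6.750000, 6.875000]

Step 4: midpoint = (6.750000 + 6.875000)/2 = 6.812500
  f(6.812500) = 5.169189
  f(mid) > 0, so root is in [6.750000, 6.812500]

Step 5: midpoint = (6.750000 + 6.812500)/2 = 6.781250
  f(6.781250) = 0.838165
  f(mid) > 0, so root is in [6.750000, 6.781250]

midpoint = 6.781250


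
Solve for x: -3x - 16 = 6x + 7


Starting with: -3x - 16 = 6x + 7
Move all x terms to left: (-3 - 6)x = 7 + 16
Simplify: -9x = 23
Divide both sides by -9: x = -23/9

x = -23/9


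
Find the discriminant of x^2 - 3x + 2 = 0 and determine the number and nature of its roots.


For ax^2 + bx + c = 0, discriminant D = b^2 - 4ac
Here a = 1, b = -3, c = 2
D = (-3)^2 - 4(1)(2) = 9 - 8 = 1

D = 1 > 0 and is a perfect square (sqrt = 1)
The equation has 2 distinct real rational roots.

Discriminant = 1, 2 distinct real rational roots


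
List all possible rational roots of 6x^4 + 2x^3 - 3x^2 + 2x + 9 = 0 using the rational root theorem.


Rational root theorem: possible roots are ±p/q where:
  p divides the constant term (9): p ∈ {1, 3, 9}
  q divides the leading coefficient (6): q ∈ {1, 2, 3, 6}

All possible rational roots: -9, -9/2, -3, -3/2, -1, -1/2, -1/3, -1/6, 1/6, 1/3, 1/2, 1, 3/2, 3, 9/2, 9

-9, -9/2, -3, -3/2, -1, -1/2, -1/3, -1/6, 1/6, 1/3, 1/2, 1, 3/2, 3, 9/2, 9


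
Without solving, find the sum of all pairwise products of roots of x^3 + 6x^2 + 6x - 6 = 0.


By Vieta's formulas for x^3 + bx^2 + cx + d = 0:
  r1 + r2 + r3 = -b/a = -6
  r1*r2 + r1*r3 + r2*r3 = c/a = 6
  r1*r2*r3 = -d/a = 6


Sum of pairwise products = 6


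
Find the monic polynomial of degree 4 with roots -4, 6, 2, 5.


A monic polynomial with roots -4, 6, 2, 5 is:
p(x) = (x + 4)(x - 6)(x - 2)(x - 5)
After multiplying by (x + 4): x + 4
After multiplying by (x - 6): x^2 - 2x - 24
After multiplying by (x - 2): x^3 - 4x^2 - 20x + 48
After multiplying by (x - 5): x^4 - 9x^3 + 148x - 240

x^4 - 9x^3 + 148x - 240


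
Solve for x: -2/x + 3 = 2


Subtract 3 from both sides: -2/x = -1
Multiply both sides by x: -2 = -1 * x
Divide by -1: x = 2

x = 2


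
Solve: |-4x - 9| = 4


An absolute value equation |expr| = 4 gives two cases:
Case 1: -4x - 9 = 4
  -4x = 13, so x = -13/4
Case 2: -4x - 9 = -4
  -4x = 5, so x = -5/4

x = -13/4, x = -5/4


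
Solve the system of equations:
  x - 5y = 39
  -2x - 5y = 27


Using Cramer's rule:
Determinant D = (1)(-5) - (-2)(-5) = -5 - 10 = -15
Dx = (39)(-5) - (27)(-5) = -195 + 135 = -60
Dy = (1)(27) - (-2)(39) = 27 + 78 = 105
x = Dx/D = -60/-15 = 4
y = Dy/D = 105/-15 = -7

x = 4, y = -7


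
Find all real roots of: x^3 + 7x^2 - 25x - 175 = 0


Let p(x) = x^3 + 7x^2 - 25x - 175. By the rational root theorem (leading coefficient 1), any rational root is an integer divisor of 175: try ±1, ±2, ... in turn.
Test x = 1: value = -192 ≠ 0.
Test x = -1: value = -144 ≠ 0.
Test x = 5: value = 0 ✓, so (x - 5) is a factor.
Synthetic division by (x - 5): bring down 1; 1(5) + 7 = 12; 12(5) - 25 = 35; 35(5) - 175 = 0 → quotient x^2 + 12x + 35, remainder 0.
Solve the quadratic x^2 + 12x + 35 = 0: discriminant = 12^2 - 4(1)(35) = 144 - 140 = 4.
sqrt(4) = 2, so x = (-12 ± 2)/2: x = -5 or x = -7.

x = -7, x = -5, x = 5


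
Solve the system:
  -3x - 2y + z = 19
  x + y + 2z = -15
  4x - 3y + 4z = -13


Using Cramer's rule. Expand each determinant along the first row.
D  = (-3)*[1*4 - 2*(-3)] - (-2)*[1*4 - 2*4] + 1*[1*(-3) - 1*4]
  = (-3)*(10) - (-2)*(-4) + 1*(-7) = -45
Dx = 19*[1*4 - 2*(-3)] - (-2)*[(-15)*4 - 2*(-13)] + 1*[(-15)*(-3) - 1*(-13)]
  = 19*(10) - (-2)*(-34) + 1*(58) = 180
Dy = (-3)*[(-15)*4 - 2*(-13)] - 19*[1*4 - 2*4] + 1*[1*(-13) - (-15)*4]
  = (-3)*(-34) - 19*(-4) + 1*(47) = 225
Dz = (-3)*[1*(-13) - (-15)*(-3)] - (-2)*[1*(-13) - (-15)*4] + 19*[1*(-3) - 1*4]
  = (-3)*(-58) - (-2)*(47) + 19*(-7) = 135
x = Dx/D = 180/-45 = -4, y = Dy/D = 225/-45 = -5, z = Dz/D = 135/-45 = -3
Check eq1: (-3)(-4) + (-2)(-5) + (1)(-3) = 19 = 19 ✓
Check eq2: (1)(-4) + (1)(-5) + (2)(-3) = -15 = -15 ✓
Check eq3: (4)(-4) + (-3)(-5) + (4)(-3) = -13 = -13 ✓

x = -4, y = -5, z = -3


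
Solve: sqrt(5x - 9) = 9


Square both sides: 5x - 9 = 9^2 = 81
5x = 81 + 9 = 90
x = 18
Check: sqrt(5*18 - 9) = sqrt(81) = 9 ✓

x = 18


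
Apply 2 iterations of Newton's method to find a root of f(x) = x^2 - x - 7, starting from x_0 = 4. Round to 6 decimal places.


Newton's method: x_(n+1) = x_n - f(x_n)/f'(x_n)
f(x) = x^2 - x - 7
f'(x) = 2x - 1

Iteration 1:
  f(4.000000) = 5.000000
  f'(4.000000) = 7.000000
  x_1 = 4.000000 - (5.000000)/(7.000000) = 3.285714

Iteration 2:
  f(3.285714) = 0.510204
  f'(3.285714) = 5.571429
  x_2 = 3.285714 - (0.510204)/(5.571429) = 3.194139

x_2 = 3.194139


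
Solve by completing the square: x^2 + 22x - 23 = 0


Start: x^2 + 22x - 23 = 0
Move constant: x^2 + 22x = 23
Half of 22 is 11, squared is 121
Add 121 to both sides: x^2 + 22x + 121 = 144
(x + 11)^2 = 144
x + 11 = ±12
x = -11 + 12 = 1 or x = -11 - 12 = -23

x = -23, x = 1


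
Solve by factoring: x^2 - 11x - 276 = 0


We need two numbers that multiply to -276 and add to -11.
Those numbers are 12 and -23 (since 12 * (-23) = -276 and 12 + (-23) = -11).
So x^2 - 11x - 276 = (x + 12)(x - 23) = 0
Setting each factor to zero: x = -12 or x = 23

x = -12, x = 23


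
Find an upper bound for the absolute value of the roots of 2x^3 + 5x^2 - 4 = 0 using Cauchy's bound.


Cauchy's bound: all roots r satisfy |r| <= 1 + max(|a_i/a_n|) for i = 0,...,n-1
where a_n is the leading coefficient.

Coefficients: [2, 5, 0, -4]
Leading coefficient a_n = 2
Ratios |a_i/a_n|: 5/2, 0, 2
Maximum ratio: 5/2
Cauchy's bound: |r| <= 1 + 5/2 = 7/2

Upper bound = 7/2


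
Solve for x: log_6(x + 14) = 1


Convert to exponential form: x + 14 = 6^1 = 6
x = 6 - 14 = -8
Check: log_6(-8 + 14) = log_6(6) = log_6(6) = 1 ✓

x = -8


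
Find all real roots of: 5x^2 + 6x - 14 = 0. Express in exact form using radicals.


Using the quadratic formula: x = (-b ± sqrt(b^2 - 4ac)) / (2a)
Here a = 5, b = 6, c = -14
Discriminant = b^2 - 4ac = 6^2 - 4(5)(-14) = 36 + 280 = 316
Since discriminant = 316 > 0, there are two real roots.
x = (-6 ± 2*sqrt(79)) / 10
Simplifying: x = (-3 ± sqrt(79)) / 5
Numerically: x ≈ 1.1776 or x ≈ -2.3776

x = (-3 + sqrt(79)) / 5 or x = (-3 - sqrt(79)) / 5


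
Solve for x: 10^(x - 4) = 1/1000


Express both sides with the same base.
1/1000 = 10^(-3)
Since the bases match, equate exponents: x - 4 = -3
So x = -3 - (-4) = 1

x = 1


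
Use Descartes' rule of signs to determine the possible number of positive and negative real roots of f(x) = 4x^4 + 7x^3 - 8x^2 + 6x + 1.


Descartes' rule of signs:

For positive roots, count sign changes in f(x) = 4x^4 + 7x^3 - 8x^2 + 6x + 1:
Signs of coefficients: +, +, -, +, +
Number of sign changes: 2
Possible positive real roots: 2, 0

For negative roots, examine f(-x) = 4x^4 - 7x^3 - 8x^2 - 6x + 1:
Signs of coefficients: +, -, -, -, +
Number of sign changes: 2
Possible negative real roots: 2, 0

Positive roots: 2 or 0; Negative roots: 2 or 0


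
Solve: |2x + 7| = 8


An absolute value equation |expr| = 8 gives two cases:
Case 1: 2x + 7 = 8
  2x = 1, so x = 1/2
Case 2: 2x + 7 = -8
  2x = -15, so x = -15/2

x = -15/2, x = 1/2


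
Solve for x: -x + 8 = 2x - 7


Starting with: -x + 8 = 2x - 7
Move all x terms to left: (-1 - 2)x = -7 - 8
Simplify: -3x = -15
Divide both sides by -3: x = 5

x = 5


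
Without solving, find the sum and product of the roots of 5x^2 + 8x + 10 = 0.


By Vieta's formulas for ax^2 + bx + c = 0:
  Sum of roots = -b/a
  Product of roots = c/a

Here a = 5, b = 8, c = 10
Sum = -(8)/5 = -8/5
Product = 10/5 = 2

Sum = -8/5, Product = 2


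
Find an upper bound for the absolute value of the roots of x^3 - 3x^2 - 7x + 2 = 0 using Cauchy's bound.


Cauchy's bound: all roots r satisfy |r| <= 1 + max(|a_i/a_n|) for i = 0,...,n-1
where a_n is the leading coefficient.

Coefficients: [1, -3, -7, 2]
Leading coefficient a_n = 1
Ratios |a_i/a_n|: 3, 7, 2
Maximum ratio: 7
Cauchy's bound: |r| <= 1 + 7 = 8

Upper bound = 8


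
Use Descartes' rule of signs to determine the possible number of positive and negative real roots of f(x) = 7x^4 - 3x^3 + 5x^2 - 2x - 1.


Descartes' rule of signs:

For positive roots, count sign changes in f(x) = 7x^4 - 3x^3 + 5x^2 - 2x - 1:
Signs of coefficients: +, -, +, -, -
Number of sign changes: 3
Possible positive real roots: 3, 1

For negative roots, examine f(-x) = 7x^4 + 3x^3 + 5x^2 + 2x - 1:
Signs of coefficients: +, +, +, +, -
Number of sign changes: 1
Possible negative real roots: 1

Positive roots: 3 or 1; Negative roots: 1


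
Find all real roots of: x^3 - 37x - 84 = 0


Let p(x) = x^3 - 37x - 84. By the rational root theorem (leading coefficient 1), any rational root is an integer divisor of 84: try ±1, ±2, ... in turn.
Test x = 1: value = -120 ≠ 0.
Test x = -1: value = -48 ≠ 0.
Test x = 2: value = -150 ≠ 0.
Test x = -2: value = -18 ≠ 0.
Test x = 3: value = -168 ≠ 0.
Test x = -3: value = 0 ✓, so (x + 3) is a factor.
Synthetic division by (x + 3): bring down 1; 1(-3) + 0 = -3; (-3)(-3) - 37 = -28; (-28)(-3) - 84 = 0 → quotient x^2 - 3x - 28, remainder 0.
Solve the quadratic x^2 - 3x - 28 = 0: discriminant = (-3)^2 - 4(1)(-28) = 9 + 112 = 121.
sqrt(121) = 11, so x = (3 ± 11)/2: x = 7 or x = -4.

x = -4, x = -3, x = 7


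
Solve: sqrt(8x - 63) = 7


Square both sides: 8x - 63 = 7^2 = 49
8x = 49 + 63 = 112
x = 14
Check: sqrt(8*14 - 63) = sqrt(49) = 7 ✓

x = 14


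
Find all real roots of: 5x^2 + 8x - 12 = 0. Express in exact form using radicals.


Using the quadratic formula: x = (-b ± sqrt(b^2 - 4ac)) / (2a)
Here a = 5, b = 8, c = -12
Discriminant = b^2 - 4ac = 8^2 - 4(5)(-12) = 64 + 240 = 304
Since discriminant = 304 > 0, there are two real roots.
x = (-8 ± 4*sqrt(19)) / 10
Simplifying: x = (-4 ± 2*sqrt(19)) / 5
Numerically: x ≈ 0.9436 or x ≈ -2.5436

x = (-4 + 2*sqrt(19)) / 5 or x = (-4 - 2*sqrt(19)) / 5


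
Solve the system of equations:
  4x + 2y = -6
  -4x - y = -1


Using Cramer's rule:
Determinant D = (4)(-1) - (-4)(2) = -4 + 8 = 4
Dx = (-6)(-1) - (-1)(2) = 6 + 2 = 8
Dy = (4)(-1) - (-4)(-6) = -4 - 24 = -28
x = Dx/D = 8/4 = 2
y = Dy/D = -28/4 = -7

x = 2, y = -7


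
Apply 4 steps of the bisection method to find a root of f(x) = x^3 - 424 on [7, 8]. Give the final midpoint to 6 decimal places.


f(x) = x^3 - 424
f(7) = -81 < 0
f(8) = 88 > 0

Step 1: midpoint = (7.000000 + 8.000000)/2 = 7.500000
  f(7.500000) = -2.125000
  f(mid) < 0, so root is in [7.500000, 8.000000]

Step 2: midpoint = (7.500000 + 8.000000)/2 = 7.750000
  f(7.750000) = 41.484375
  f(mid) > 0, so root is in [7.500000, 7.750000]

Step 3: midpoint = (7.500000 + 7.750000)/2 = 7.625000
  f(7.625000) = 19.322266
  f(mid) > 0, so root is in [7.500000, 7.625000]

Step 4: midpoint = (7.500000 + 7.625000)/2 = 7.562500
  f(7.562500) = 8.510010
  f(mid) > 0, so root is in [7.500000, 7.562500]

midpoint = 7.562500


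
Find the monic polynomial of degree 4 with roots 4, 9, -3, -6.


A monic polynomial with roots 4, 9, -3, -6 is:
p(x) = (x - 4)(x - 9)(x + 3)(x + 6)
After multiplying by (x - 4): x - 4
After multiplying by (x - 9): x^2 - 13x + 36
After multiplying by (x + 3): x^3 - 10x^2 - 3x + 108
After multiplying by (x + 6): x^4 - 4x^3 - 63x^2 + 90x + 648

x^4 - 4x^3 - 63x^2 + 90x + 648


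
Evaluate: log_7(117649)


We need the exponent such that 7^? = 117649
7^6 = 117649
Therefore log_7(117649) = 6

6


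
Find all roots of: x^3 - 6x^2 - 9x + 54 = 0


Let p(x) = x^3 - 6x^2 - 9x + 54. By the rational root theorem (leading coefficient 1), any rational root is an integer divisor of 54: try ±1, ±2, ... in turn.
Test x = 1: value = 40 ≠ 0.
Test x = -1: value = 56 ≠ 0.
Test x = 2: value = 20 ≠ 0.
Test x = -2: value = 40 ≠ 0.
Test x = 3: value = 0 ✓, so (x - 3) is a factor.
Synthetic division by (x - 3): bring down 1; 1(3) - 6 = -3; (-3)(3) - 9 = -18; (-18)(3) + 54 = 0 → quotient x^2 - 3x - 18, remainder 0.
Solve the quadratic x^2 - 3x - 18 = 0: discriminant = (-3)^2 - 4(1)(-18) = 9 + 72 = 81.
sqrt(81) = 9, so x = (3 ± 9)/2: x = 6 or x = -3.
Collecting all roots found:

x = -3, x = 3, x = 6


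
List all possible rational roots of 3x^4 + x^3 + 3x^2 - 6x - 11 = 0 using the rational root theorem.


Rational root theorem: possible roots are ±p/q where:
  p divides the constant term (-11): p ∈ {1, 11}
  q divides the leading coefficient (3): q ∈ {1, 3}

All possible rational roots: -11, -11/3, -1, -1/3, 1/3, 1, 11/3, 11

-11, -11/3, -1, -1/3, 1/3, 1, 11/3, 11


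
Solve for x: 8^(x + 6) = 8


Express both sides with the same base.
8 = 8^1
Since the bases match, equate exponents: x + 6 = 1
So x = 1 - (6) = -5

x = -5


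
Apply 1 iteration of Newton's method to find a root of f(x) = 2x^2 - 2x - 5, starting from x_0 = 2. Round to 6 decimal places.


Newton's method: x_(n+1) = x_n - f(x_n)/f'(x_n)
f(x) = 2x^2 - 2x - 5
f'(x) = 4x - 2

Iteration 1:
  f(2.000000) = -1.000000
  f'(2.000000) = 6.000000
  x_1 = 2.000000 - (-1.000000)/(6.000000) = 2.166667

x_1 = 2.166667


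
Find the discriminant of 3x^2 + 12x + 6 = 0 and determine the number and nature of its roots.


For ax^2 + bx + c = 0, discriminant D = b^2 - 4ac
Here a = 3, b = 12, c = 6
D = (12)^2 - 4(3)(6) = 144 - 72 = 72

D = 72 > 0 but not a perfect square
The equation has 2 distinct real irrational roots.

Discriminant = 72, 2 distinct real irrational roots


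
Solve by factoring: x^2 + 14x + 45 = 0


We need two numbers that multiply to 45 and add to 14.
Those numbers are 5 and 9 (since 5 * 9 = 45 and 5 + 9 = 14).
So x^2 + 14x + 45 = (x + 5)(x + 9) = 0
Setting each factor to zero: x = -5 or x = -9

x = -9, x = -5


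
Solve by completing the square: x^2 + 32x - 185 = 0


Start: x^2 + 32x - 185 = 0
Move constant: x^2 + 32x = 185
Half of 32 is 16, squared is 256
Add 256 to both sides: x^2 + 32x + 256 = 441
(x + 16)^2 = 441
x + 16 = ±21
x = -16 + 21 = 5 or x = -16 - 21 = -37

x = -37, x = 5


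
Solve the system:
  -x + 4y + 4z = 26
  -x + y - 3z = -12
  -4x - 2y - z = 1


Using Cramer's rule. Expand each determinant along the first row.
D  = (-1)*[1*(-1) - (-3)*(-2)] - 4*[(-1)*(-1) - (-3)*(-4)] + 4*[(-1)*(-2) - 1*(-4)]
  = (-1)*(-7) - 4*(-11) + 4*(6) = 75
Dx = 26*[1*(-1) - (-3)*(-2)] - 4*[(-12)*(-1) - (-3)*1] + 4*[(-12)*(-2) - 1*1]
  = 26*(-7) - 4*(15) + 4*(23) = -150
Dy = (-1)*[(-12)*(-1) - (-3)*1] - 26*[(-1)*(-1) - (-3)*(-4)] + 4*[(-1)*1 - (-12)*(-4)]
  = (-1)*(15) - 26*(-11) + 4*(-49) = 75
Dz = (-1)*[1*1 - (-12)*(-2)] - 4*[(-1)*1 - (-12)*(-4)] + 26*[(-1)*(-2) - 1*(-4)]
  = (-1)*(-23) - 4*(-49) + 26*(6) = 375
x = Dx/D = -150/75 = -2, y = Dy/D = 75/75 = 1, z = Dz/D = 375/75 = 5
Check eq1: (-1)(-2) + (4)(1) + (4)(5) = 26 = 26 ✓
Check eq2: (-1)(-2) + (1)(1) + (-3)(5) = -12 = -12 ✓
Check eq3: (-4)(-2) + (-2)(1) + (-1)(5) = 1 = 1 ✓

x = -2, y = 1, z = 5


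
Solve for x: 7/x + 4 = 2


Subtract 4 from both sides: 7/x = -2
Multiply both sides by x: 7 = -2 * x
Divide by -2: x = -7/2

x = -7/2


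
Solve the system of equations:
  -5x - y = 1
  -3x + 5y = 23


Using Cramer's rule:
Determinant D = (-5)(5) - (-3)(-1) = -25 - 3 = -28
Dx = (1)(5) - (23)(-1) = 5 + 23 = 28
Dy = (-5)(23) - (-3)(1) = -115 + 3 = -112
x = Dx/D = 28/-28 = -1
y = Dy/D = -112/-28 = 4

x = -1, y = 4


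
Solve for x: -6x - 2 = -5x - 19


Starting with: -6x - 2 = -5x - 19
Move all x terms to left: (-6 + 5)x = -19 + 2
Simplify: -x = -17
Divide both sides by -1: x = 17

x = 17


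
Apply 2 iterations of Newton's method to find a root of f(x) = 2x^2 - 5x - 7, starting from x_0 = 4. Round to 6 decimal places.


Newton's method: x_(n+1) = x_n - f(x_n)/f'(x_n)
f(x) = 2x^2 - 5x - 7
f'(x) = 4x - 5

Iteration 1:
  f(4.000000) = 5.000000
  f'(4.000000) = 11.000000
  x_1 = 4.000000 - (5.000000)/(11.000000) = 3.545455

Iteration 2:
  f(3.545455) = 0.413223
  f'(3.545455) = 9.181818
  x_2 = 3.545455 - (0.413223)/(9.181818) = 3.500450

x_2 = 3.500450


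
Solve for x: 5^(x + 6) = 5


Express both sides with the same base.
5 = 5^1
Since the bases match, equate exponents: x + 6 = 1
So x = 1 - (6) = -5

x = -5


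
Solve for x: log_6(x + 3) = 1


Convert to exponential form: x + 3 = 6^1 = 6
x = 6 - 3 = 3
Check: log_6(3 + 3) = log_6(6) = log_6(6) = 1 ✓

x = 3


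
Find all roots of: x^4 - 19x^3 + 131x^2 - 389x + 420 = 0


Let p(x) = x^4 - 19x^3 + 131x^2 - 389x + 420. By the rational root theorem (leading coefficient 1), any rational root is an integer divisor of 420: try ±1, ±2, ... in turn.
Test x = 1: value = 144 ≠ 0.
Test x = -1: value = 960 ≠ 0.
Test x = 2: value = 30 ≠ 0.
Test x = -2: value = 1890 ≠ 0.
Test x = 3: value = 0 ✓, so (x - 3) is a factor.
Synthetic division by (x - 3): bring down 1; 1(3) - 19 = -16; (-16)(3) + 131 = 83; 83(3) - 389 = -140; (-140)(3) + 420 = 0 → quotient x^3 - 16x^2 + 83x - 140, remainder 0.
Continue with the quotient x^3 - 16x^2 + 83x - 140 (candidates must divide 140).
Test x = 4: value = 0 ✓, so (x - 4) is a factor.
Synthetic division by (x - 4): bring down 1; 1(4) - 16 = -12; (-12)(4) + 83 = 35; 35(4) - 140 = 0 → quotient x^2 - 12x + 35, remainder 0.
Solve the quadratic x^2 - 12x + 35 = 0: discriminant = (-12)^2 - 4(1)(35) = 144 - 140 = 4.
sqrt(4) = 2, so x = (12 ± 2)/2: x = 7 or x = 5.
Collecting all roots found:

x = 3, x = 4, x = 5, x = 7


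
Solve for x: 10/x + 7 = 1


Subtract 7 from both sides: 10/x = -6
Multiply both sides by x: 10 = -6 * x
Divide by -6: x = -5/3

x = -5/3


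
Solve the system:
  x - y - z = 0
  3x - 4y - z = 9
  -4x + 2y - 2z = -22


Using Cramer's rule. Expand each determinant along the first row.
D  = 1*[(-4)*(-2) - (-1)*2] - (-1)*[3*(-2) - (-1)*(-4)] + (-1)*[3*2 - (-4)*(-4)]
  = 1*(10) - (-1)*(-10) + (-1)*(-10) = 10
Dx = 0*[(-4)*(-2) - (-1)*2] - (-1)*[9*(-2) - (-1)*(-22)] + (-1)*[9*2 - (-4)*(-22)]
  = 0*(10) - (-1)*(-40) + (-1)*(-70) = 30
Dy = 1*[9*(-2) - (-1)*(-22)] - 0*[3*(-2) - (-1)*(-4)] + (-1)*[3*(-22) - 9*(-4)]
  = 1*(-40) - 0*(-10) + (-1)*(-30) = -10
Dz = 1*[(-4)*(-22) - 9*2] - (-1)*[3*(-22) - 9*(-4)] + 0*[3*2 - (-4)*(-4)]
  = 1*(70) - (-1)*(-30) + 0*(-10) = 40
x = Dx/D = 30/10 = 3, y = Dy/D = -10/10 = -1, z = Dz/D = 40/10 = 4
Check eq1: (1)(3) + (-1)(-1) + (-1)(4) = 0 = 0 ✓
Check eq2: (3)(3) + (-4)(-1) + (-1)(4) = 9 = 9 ✓
Check eq3: (-4)(3) + (2)(-1) + (-2)(4) = -22 = -22 ✓

x = 3, y = -1, z = 4


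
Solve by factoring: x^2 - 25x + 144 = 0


We need two numbers that multiply to 144 and add to -25.
Those numbers are -16 and -9 (since (-16) * (-9) = 144 and (-16) + (-9) = -25).
So x^2 - 25x + 144 = (x - 16)(x - 9) = 0
Setting each factor to zero: x = 16 or x = 9

x = 9, x = 16


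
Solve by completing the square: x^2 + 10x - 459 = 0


Start: x^2 + 10x - 459 = 0
Move constant: x^2 + 10x = 459
Half of 10 is 5, squared is 25
Add 25 to both sides: x^2 + 10x + 25 = 484
(x + 5)^2 = 484
x + 5 = ±22
x = -5 + 22 = 17 or x = -5 - 22 = -27

x = -27, x = 17


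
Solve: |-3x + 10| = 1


An absolute value equation |expr| = 1 gives two cases:
Case 1: -3x + 10 = 1
  -3x = -9, so x = 3
Case 2: -3x + 10 = -1
  -3x = -11, so x = 11/3

x = 3, x = 11/3


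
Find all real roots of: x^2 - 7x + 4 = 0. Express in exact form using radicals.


Using the quadratic formula: x = (-b ± sqrt(b^2 - 4ac)) / (2a)
Here a = 1, b = -7, c = 4
Discriminant = b^2 - 4ac = (-7)^2 - 4(1)(4) = 49 - 16 = 33
Since discriminant = 33 > 0, there are two real roots.
x = (7 ± sqrt(33)) / 2
Numerically: x ≈ 6.3723 or x ≈ 0.6277

x = (7 + sqrt(33)) / 2 or x = (7 - sqrt(33)) / 2


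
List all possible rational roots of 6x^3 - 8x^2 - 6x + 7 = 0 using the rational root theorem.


Rational root theorem: possible roots are ±p/q where:
  p divides the constant term (7): p ∈ {1, 7}
  q divides the leading coefficient (6): q ∈ {1, 2, 3, 6}

All possible rational roots: -7, -7/2, -7/3, -7/6, -1, -1/2, -1/3, -1/6, 1/6, 1/3, 1/2, 1, 7/6, 7/3, 7/2, 7

-7, -7/2, -7/3, -7/6, -1, -1/2, -1/3, -1/6, 1/6, 1/3, 1/2, 1, 7/6, 7/3, 7/2, 7


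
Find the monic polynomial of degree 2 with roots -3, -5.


A monic polynomial with roots -3, -5 is:
p(x) = (x + 3)(x + 5)
After multiplying by (x + 3): x + 3
After multiplying by (x + 5): x^2 + 8x + 15

x^2 + 8x + 15


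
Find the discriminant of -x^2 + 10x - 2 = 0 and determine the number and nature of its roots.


For ax^2 + bx + c = 0, discriminant D = b^2 - 4ac
Here a = -1, b = 10, c = -2
D = (10)^2 - 4(-1)(-2) = 100 - 8 = 92

D = 92 > 0 but not a perfect square
The equation has 2 distinct real irrational roots.

Discriminant = 92, 2 distinct real irrational roots


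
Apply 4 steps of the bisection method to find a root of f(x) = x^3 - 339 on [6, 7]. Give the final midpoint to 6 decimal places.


f(x) = x^3 - 339
f(6) = -123 < 0
f(7) = 4 > 0

Step 1: midpoint = (6.000000 + 7.000000)/2 = 6.500000
  f(6.500000) = -64.375000
  f(mid) < 0, so root is in [6.500000, 7.000000]

Step 2: midpoint = (6.500000 + 7.000000)/2 = 6.750000
  f(6.750000) = -31.453125
  f(mid) < 0, so root is in [6.750000, 7.000000]

Step 3: midpoint = (6.750000 + 7.000000)/2 = 6.875000
  f(6.875000) = -14.048828
  f(mid) < 0, so root is in [6.875000, 7.000000]

Step 4: midpoint = (6.875000 + 7.000000)/2 = 6.937500
  f(6.937500) = -5.105713
  f(mid) < 0, so root is in [6.937500, 7.000000]

midpoint = 6.937500


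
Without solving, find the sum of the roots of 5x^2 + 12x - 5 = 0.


By Vieta's formulas for ax^2 + bx + c = 0:
  Sum of roots = -b/a
  Product of roots = c/a

Here a = 5, b = 12, c = -5
Sum = -(12)/5 = -12/5
Product = -5/5 = -1

Sum = -12/5


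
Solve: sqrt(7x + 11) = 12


Square both sides: 7x + 11 = 12^2 = 144
7x = 144 - 11 = 133
x = 19
Check: sqrt(7*19 + 11) = sqrt(144) = 12 ✓

x = 19


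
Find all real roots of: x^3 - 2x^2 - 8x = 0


The constant term is 0, so x = 0 is a root. Factor out x:
  x(x^2 - 2x - 8) = 0
Solve the quadratic x^2 - 2x - 8 = 0: discriminant = (-2)^2 - 4(1)(-8) = 4 + 32 = 36.
sqrt(36) = 6, so x = (2 ± 6)/2: x = 4 or x = -2.

x = -2, x = 0, x = 4


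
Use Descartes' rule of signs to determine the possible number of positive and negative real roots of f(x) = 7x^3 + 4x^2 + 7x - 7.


Descartes' rule of signs:

For positive roots, count sign changes in f(x) = 7x^3 + 4x^2 + 7x - 7:
Signs of coefficients: +, +, +, -
Number of sign changes: 1
Possible positive real roots: 1

For negative roots, examine f(-x) = -7x^3 + 4x^2 - 7x - 7:
Signs of coefficients: -, +, -, -
Number of sign changes: 2
Possible negative real roots: 2, 0

Positive roots: 1; Negative roots: 2 or 0


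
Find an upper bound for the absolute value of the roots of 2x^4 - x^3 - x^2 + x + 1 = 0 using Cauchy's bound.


Cauchy's bound: all roots r satisfy |r| <= 1 + max(|a_i/a_n|) for i = 0,...,n-1
where a_n is the leading coefficient.

Coefficients: [2, -1, -1, 1, 1]
Leading coefficient a_n = 2
Ratios |a_i/a_n|: 1/2, 1/2, 1/2, 1/2
Maximum ratio: 1/2
Cauchy's bound: |r| <= 1 + 1/2 = 3/2

Upper bound = 3/2


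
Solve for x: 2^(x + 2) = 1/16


Express both sides with the same base.
1/16 = 2^(-4)
Since the bases match, equate exponents: x + 2 = -4
So x = -4 - (2) = -6

x = -6


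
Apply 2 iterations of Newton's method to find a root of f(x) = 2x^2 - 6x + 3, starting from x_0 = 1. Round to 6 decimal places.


Newton's method: x_(n+1) = x_n - f(x_n)/f'(x_n)
f(x) = 2x^2 - 6x + 3
f'(x) = 4x - 6

Iteration 1:
  f(1.000000) = -1.000000
  f'(1.000000) = -2.000000
  x_1 = 1.000000 - (-1.000000)/(-2.000000) = 0.500000

Iteration 2:
  f(0.500000) = 0.500000
  f'(0.500000) = -4.000000
  x_2 = 0.500000 - (0.500000)/(-4.000000) = 0.625000

x_2 = 0.625000


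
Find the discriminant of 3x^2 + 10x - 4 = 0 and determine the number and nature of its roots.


For ax^2 + bx + c = 0, discriminant D = b^2 - 4ac
Here a = 3, b = 10, c = -4
D = (10)^2 - 4(3)(-4) = 100 + 48 = 148

D = 148 > 0 but not a perfect square
The equation has 2 distinct real irrational roots.

Discriminant = 148, 2 distinct real irrational roots


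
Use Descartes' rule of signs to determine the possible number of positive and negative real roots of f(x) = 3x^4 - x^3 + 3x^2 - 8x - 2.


Descartes' rule of signs:

For positive roots, count sign changes in f(x) = 3x^4 - x^3 + 3x^2 - 8x - 2:
Signs of coefficients: +, -, +, -, -
Number of sign changes: 3
Possible positive real roots: 3, 1

For negative roots, examine f(-x) = 3x^4 + x^3 + 3x^2 + 8x - 2:
Signs of coefficients: +, +, +, +, -
Number of sign changes: 1
Possible negative real roots: 1

Positive roots: 3 or 1; Negative roots: 1
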